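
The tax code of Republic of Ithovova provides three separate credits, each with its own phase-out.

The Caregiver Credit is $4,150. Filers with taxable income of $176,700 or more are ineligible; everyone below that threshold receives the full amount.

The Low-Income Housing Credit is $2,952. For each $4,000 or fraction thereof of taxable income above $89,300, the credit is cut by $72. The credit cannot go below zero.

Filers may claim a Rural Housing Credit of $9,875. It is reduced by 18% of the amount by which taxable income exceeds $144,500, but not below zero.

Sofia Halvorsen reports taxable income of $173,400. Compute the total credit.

$10,191

Caregiver Credit: $173,400 is below the $176,700 cutoff, so the full $4,150 applies.
Low-Income Housing Credit: income exceeds $89,300 by $84,100, which is 22 full-or-partial $4,000 increments; reduction = 22 × $72 = $1,584, leaving $1,368.
Rural Housing Credit: 18% of the $28,900 excess over $144,500 is $5,202; credit = $9,875 − $5,202 = $4,673.
Total: $4,150 + $1,368 + $4,673 = $10,191.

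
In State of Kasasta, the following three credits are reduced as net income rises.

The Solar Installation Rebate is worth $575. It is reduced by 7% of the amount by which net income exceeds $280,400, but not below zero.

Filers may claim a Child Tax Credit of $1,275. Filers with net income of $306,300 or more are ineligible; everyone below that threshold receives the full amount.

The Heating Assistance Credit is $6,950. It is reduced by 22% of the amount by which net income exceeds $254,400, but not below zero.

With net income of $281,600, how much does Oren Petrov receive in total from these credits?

$2,732

Solar Installation Rebate: 7% of the $1,200 excess over $280,400 is $84; credit = $575 − $84 = $491.
Child Tax Credit: $281,600 is below the $306,300 cutoff, so the full $1,275 applies.
Heating Assistance Credit: 22% of the $27,200 excess over $254,400 is $5,984; credit = $6,950 − $5,984 = $966.
Total: $491 + $1,275 + $966 = $2,732.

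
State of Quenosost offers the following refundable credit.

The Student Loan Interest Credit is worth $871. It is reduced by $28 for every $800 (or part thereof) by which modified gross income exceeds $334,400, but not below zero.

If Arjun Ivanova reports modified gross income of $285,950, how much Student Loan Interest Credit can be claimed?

$871

Student Loan Interest Credit: $285,950 is at or below the $334,400 threshold, so the full $871 applies.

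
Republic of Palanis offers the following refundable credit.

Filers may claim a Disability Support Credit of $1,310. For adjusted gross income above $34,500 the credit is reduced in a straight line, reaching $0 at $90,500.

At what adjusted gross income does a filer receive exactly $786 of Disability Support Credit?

$786 is 786/1,310 of the full $1,310, so 524/1,310 of the $56,000 range has been used: income = $34,500 + $56,000 × 524/1,310 = $56,900.

$56,900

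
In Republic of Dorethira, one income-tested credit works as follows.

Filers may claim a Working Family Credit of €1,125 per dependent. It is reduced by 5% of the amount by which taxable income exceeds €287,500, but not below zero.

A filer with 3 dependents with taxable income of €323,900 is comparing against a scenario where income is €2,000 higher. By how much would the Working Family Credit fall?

€100

At €323,900 — base = 3 × €1,125 = €3,375. 5% of the €36,400 excess over €287,500 is €1,820; credit = €3,375 − €1,820 = €1,555.
At €325,900 — base = 3 × €1,125 = €3,375. 5% of the €38,400 excess over €287,500 is €1,920; credit = €3,375 − €1,920 = €1,455.
Lost: €1,555 − €1,455 = €100.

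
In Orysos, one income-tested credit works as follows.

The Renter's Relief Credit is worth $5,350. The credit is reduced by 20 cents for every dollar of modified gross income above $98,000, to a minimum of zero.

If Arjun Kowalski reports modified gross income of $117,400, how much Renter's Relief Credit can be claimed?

Renter's Relief Credit: 20% of the $19,400 excess over $98,000 is $3,880; credit = $5,350 − $3,880 = $1,470.

$1,470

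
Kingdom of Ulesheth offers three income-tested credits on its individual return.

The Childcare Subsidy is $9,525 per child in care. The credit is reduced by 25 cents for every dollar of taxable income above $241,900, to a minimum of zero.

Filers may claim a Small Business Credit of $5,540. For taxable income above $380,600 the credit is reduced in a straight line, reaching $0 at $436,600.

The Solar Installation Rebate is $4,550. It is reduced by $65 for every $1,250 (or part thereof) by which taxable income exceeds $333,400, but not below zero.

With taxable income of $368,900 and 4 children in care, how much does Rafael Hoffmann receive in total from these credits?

Childcare Subsidy: base = 4 × $9,525 = $38,100. 25% of the $127,000 excess over $241,900 is $31,750; credit = $38,100 − $31,750 = $6,350.
Small Business Credit: $368,900 is at or below the $380,600 threshold, so the full $5,540 applies.
Solar Installation Rebate: income exceeds $333,400 by $35,500, which is 29 full-or-partial $1,250 increments; reduction = 29 × $65 = $1,885, leaving $2,665.
Total: $6,350 + $5,540 + $2,665 = $14,555.

$14,555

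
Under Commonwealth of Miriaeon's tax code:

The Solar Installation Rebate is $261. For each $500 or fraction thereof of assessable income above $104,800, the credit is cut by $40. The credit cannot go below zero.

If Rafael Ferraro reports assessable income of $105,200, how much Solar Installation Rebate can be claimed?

$221

Solar Installation Rebate: income exceeds $104,800 by $400, which is 1 full-or-partial $500 increment; reduction = 1 × $40 = $40, leaving $221.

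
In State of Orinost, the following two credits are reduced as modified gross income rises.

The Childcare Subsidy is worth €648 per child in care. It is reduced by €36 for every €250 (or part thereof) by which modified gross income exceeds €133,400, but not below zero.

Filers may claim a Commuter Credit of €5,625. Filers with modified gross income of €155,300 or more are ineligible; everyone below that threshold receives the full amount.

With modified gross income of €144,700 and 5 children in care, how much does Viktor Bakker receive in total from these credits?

€7,209

Childcare Subsidy: base = 5 × €648 = €3,240. income exceeds €133,400 by €11,300, which is 46 full-or-partial €250 increments; reduction = 46 × €36 = €1,656, leaving €1,584.
Commuter Credit: €144,700 is below the €155,300 cutoff, so the full €5,625 applies.
Total: €1,584 + €5,625 = €7,209.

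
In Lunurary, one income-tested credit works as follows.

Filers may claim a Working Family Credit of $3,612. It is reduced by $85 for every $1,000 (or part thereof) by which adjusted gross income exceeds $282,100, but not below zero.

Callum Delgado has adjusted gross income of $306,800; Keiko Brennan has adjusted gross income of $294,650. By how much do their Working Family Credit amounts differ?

Callum ($306,800): Working Family Credit: income exceeds $282,100 by $24,700, which is 25 full-or-partial $1,000 increments; reduction = 25 × $85 = $2,125, leaving $1,487.
Keiko ($294,650): Working Family Credit: income exceeds $282,100 by $12,550, which is 13 full-or-partial $1,000 increments; reduction = 13 × $85 = $1,105, leaving $2,507.
Difference: |$1,487 − $2,507| = $1,020.

$1,020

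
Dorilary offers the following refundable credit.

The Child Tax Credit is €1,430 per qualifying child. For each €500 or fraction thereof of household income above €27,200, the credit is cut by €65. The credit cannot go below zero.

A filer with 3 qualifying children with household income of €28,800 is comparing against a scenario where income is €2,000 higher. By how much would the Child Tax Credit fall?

At €28,800 — base = 3 × €1,430 = €4,290. income exceeds €27,200 by €1,600, which is 4 full-or-partial €500 increments; reduction = 4 × €65 = €260, leaving €4,030.
At €30,800 — base = 3 × €1,430 = €4,290. income exceeds €27,200 by €3,600, which is 8 full-or-partial €500 increments; reduction = 8 × €65 = €520, leaving €3,770.
Lost: €4,030 − €3,770 = €260.

€260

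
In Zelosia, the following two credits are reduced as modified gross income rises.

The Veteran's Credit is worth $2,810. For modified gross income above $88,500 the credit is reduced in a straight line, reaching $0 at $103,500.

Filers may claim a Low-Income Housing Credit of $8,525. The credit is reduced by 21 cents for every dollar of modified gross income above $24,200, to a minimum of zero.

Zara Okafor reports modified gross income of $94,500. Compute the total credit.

$1,686

Veteran's Credit: $94,500 is $6,000 into a $15,000 phase-out range, leaving 9,000/15,000 of the credit: $2,810 × 9,000/15,000 = $1,686.
Low-Income Housing Credit: 21% of the $70,300 excess over $24,200 is $14,763 ≥ base, so the credit is $0.
Total: $1,686 + $0 = $1,686.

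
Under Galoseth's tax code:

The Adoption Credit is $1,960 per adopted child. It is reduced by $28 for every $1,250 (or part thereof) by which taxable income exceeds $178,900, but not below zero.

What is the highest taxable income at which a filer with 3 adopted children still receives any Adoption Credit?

$440,150

Full credit = 3 × $1,960 = $5,880.
After 209 increments the reduction is 209 × $28 = $5,852, leaving $28; one more increment wipes it out. Increment 209 ends at excess 209 × $1,250 = $261,250, so the highest qualifying income is $178,900 + $261,250 = $440,150.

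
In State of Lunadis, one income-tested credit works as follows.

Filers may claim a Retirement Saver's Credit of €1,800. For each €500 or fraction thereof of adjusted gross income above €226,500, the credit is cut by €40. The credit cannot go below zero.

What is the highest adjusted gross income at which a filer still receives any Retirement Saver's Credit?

After 44 increments the reduction is 44 × €40 = €1,760, leaving €40; one more increment wipes it out. Increment 44 ends at excess 44 × €500 = €22,000, so the highest qualifying income is €226,500 + €22,000 = €248,500.

€248,500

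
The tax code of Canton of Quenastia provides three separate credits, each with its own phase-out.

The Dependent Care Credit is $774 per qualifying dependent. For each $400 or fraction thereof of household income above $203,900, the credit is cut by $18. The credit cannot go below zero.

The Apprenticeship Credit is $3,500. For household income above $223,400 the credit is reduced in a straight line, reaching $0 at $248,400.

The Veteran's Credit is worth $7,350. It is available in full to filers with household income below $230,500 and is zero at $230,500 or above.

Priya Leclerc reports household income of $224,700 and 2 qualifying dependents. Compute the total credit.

$11,280

Dependent Care Credit: base = 2 × $774 = $1,548. income exceeds $203,900 by $20,800, which is 52 full-or-partial $400 increments; reduction = 52 × $18 = $936, leaving $612.
Apprenticeship Credit: $224,700 is $1,300 into a $25,000 phase-out range, leaving 23,700/25,000 of the credit: $3,500 × 23,700/25,000 = $3,318.
Veteran's Credit: $224,700 is below the $230,500 cutoff, so the full $7,350 applies.
Total: $612 + $3,318 + $7,350 = $11,280.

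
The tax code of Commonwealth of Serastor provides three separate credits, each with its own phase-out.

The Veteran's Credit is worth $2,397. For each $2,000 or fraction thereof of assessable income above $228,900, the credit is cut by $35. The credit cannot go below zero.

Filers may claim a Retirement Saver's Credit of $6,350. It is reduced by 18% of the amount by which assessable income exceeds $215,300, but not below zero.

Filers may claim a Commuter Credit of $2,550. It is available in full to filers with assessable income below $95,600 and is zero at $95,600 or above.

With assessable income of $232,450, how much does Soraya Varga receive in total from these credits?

$5,590

Veteran's Credit: income exceeds $228,900 by $3,550, which is 2 full-or-partial $2,000 increments; reduction = 2 × $35 = $70, leaving $2,327.
Retirement Saver's Credit: 18% of the $17,150 excess over $215,300 is $3,087; credit = $6,350 − $3,087 = $3,263.
Commuter Credit: $232,450 meets or exceeds the $95,600 cutoff, so the credit is $0.
Total: $2,327 + $3,263 + $0 = $5,590.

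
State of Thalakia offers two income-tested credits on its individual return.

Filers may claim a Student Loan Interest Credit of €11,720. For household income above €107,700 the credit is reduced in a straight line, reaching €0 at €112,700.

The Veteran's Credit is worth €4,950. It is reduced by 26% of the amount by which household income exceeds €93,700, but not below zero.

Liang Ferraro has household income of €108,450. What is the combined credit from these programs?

€11,077

Student Loan Interest Credit: €108,450 is €750 into a €5,000 phase-out range, leaving 4,250/5,000 of the credit: €11,720 × 4,250/5,000 = €9,962.
Veteran's Credit: 26% of the €14,750 excess over €93,700 is €3,835; credit = €4,950 − €3,835 = €1,115.
Total: €9,962 + €1,115 = €11,077.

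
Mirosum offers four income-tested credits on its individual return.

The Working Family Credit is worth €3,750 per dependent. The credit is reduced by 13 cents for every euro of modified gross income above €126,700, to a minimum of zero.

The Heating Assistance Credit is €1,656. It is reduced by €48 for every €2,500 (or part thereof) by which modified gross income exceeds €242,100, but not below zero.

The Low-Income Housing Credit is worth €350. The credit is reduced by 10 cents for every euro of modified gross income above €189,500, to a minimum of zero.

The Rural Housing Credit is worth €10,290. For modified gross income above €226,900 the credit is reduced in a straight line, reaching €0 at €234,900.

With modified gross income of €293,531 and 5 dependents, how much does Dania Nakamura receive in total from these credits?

Working Family Credit: base = 5 × €3,750 = €18,750. 13% of the €166,831 excess over €126,700 is €21,688.03 ≥ base, so the credit is €0.
Heating Assistance Credit: income exceeds €242,100 by €51,431, which is 21 full-or-partial €2,500 increments; reduction = 21 × €48 = €1,008, leaving €648.
Low-Income Housing Credit: 10% of the €104,031 excess over €189,500 is €10,403.10 ≥ base, so the credit is €0.
Rural Housing Credit: €293,531 is at or above €234,900, so the credit is €0.
Total: €0 + €648 + €0 + €0 = €648.

€648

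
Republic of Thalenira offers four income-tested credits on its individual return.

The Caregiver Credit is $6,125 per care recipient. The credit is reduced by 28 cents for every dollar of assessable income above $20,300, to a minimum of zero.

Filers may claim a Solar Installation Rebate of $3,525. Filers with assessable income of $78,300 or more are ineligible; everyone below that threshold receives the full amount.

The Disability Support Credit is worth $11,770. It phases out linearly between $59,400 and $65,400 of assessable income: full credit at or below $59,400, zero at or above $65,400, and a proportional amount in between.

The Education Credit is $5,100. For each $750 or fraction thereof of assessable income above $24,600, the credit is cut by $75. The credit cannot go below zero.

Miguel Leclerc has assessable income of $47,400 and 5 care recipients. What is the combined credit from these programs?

Caregiver Credit: base = 5 × $6,125 = $30,625. 28% of the $27,100 excess over $20,300 is $7,588; credit = $30,625 − $7,588 = $23,037.
Solar Installation Rebate: $47,400 is below the $78,300 cutoff, so the full $3,525 applies.
Disability Support Credit: $47,400 is at or below the $59,400 threshold, so the full $11,770 applies.
Education Credit: income exceeds $24,600 by $22,800, which is 31 full-or-partial $750 increments; reduction = 31 × $75 = $2,325, leaving $2,775.
Total: $23,037 + $3,525 + $11,770 + $2,775 = $41,107.

$41,107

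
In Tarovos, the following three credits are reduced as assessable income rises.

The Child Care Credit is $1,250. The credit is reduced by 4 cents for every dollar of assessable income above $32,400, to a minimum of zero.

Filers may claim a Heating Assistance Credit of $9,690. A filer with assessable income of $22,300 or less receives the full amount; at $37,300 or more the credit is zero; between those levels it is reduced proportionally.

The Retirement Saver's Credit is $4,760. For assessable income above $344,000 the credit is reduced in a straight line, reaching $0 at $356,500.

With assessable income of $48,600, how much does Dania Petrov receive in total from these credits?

Child Care Credit: 4% of the $16,200 excess over $32,400 is $648; credit = $1,250 − $648 = $602.
Heating Assistance Credit: $48,600 is at or above $37,300, so the credit is $0.
Retirement Saver's Credit: $48,600 is at or below the $344,000 threshold, so the full $4,760 applies.
Total: $602 + $0 + $4,760 = $5,362.

$5,362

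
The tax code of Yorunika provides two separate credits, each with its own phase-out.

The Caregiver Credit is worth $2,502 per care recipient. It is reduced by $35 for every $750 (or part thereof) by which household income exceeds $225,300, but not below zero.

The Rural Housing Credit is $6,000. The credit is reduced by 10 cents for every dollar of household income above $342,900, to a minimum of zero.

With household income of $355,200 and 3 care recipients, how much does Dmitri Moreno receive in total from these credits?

$6,186

Caregiver Credit: base = 3 × $2,502 = $7,506. income exceeds $225,300 by $129,900, which is 174 full-or-partial $750 increments; reduction = 174 × $35 = $6,090, leaving $1,416.
Rural Housing Credit: 10% of the $12,300 excess over $342,900 is $1,230; credit = $6,000 − $1,230 = $4,770.
Total: $1,416 + $4,770 = $6,186.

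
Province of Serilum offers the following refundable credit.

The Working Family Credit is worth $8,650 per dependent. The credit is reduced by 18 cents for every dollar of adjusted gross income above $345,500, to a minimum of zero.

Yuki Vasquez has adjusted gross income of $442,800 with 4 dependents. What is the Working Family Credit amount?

Working Family Credit: base = 4 × $8,650 = $34,600. 18% of the $97,300 excess over $345,500 is $17,514; credit = $34,600 − $17,514 = $17,086.

$17,086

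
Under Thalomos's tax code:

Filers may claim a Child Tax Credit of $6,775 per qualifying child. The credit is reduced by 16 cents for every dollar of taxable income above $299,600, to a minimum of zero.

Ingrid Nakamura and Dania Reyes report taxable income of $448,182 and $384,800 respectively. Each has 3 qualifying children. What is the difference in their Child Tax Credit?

$6,693

Ingrid ($448,182): Child Tax Credit: base = 3 × $6,775 = $20,325. 16% of the $148,582 excess over $299,600 is $23,773.12 ≥ base, so the credit is $0.
Dania ($384,800): Child Tax Credit: base = 3 × $6,775 = $20,325. 16% of the $85,200 excess over $299,600 is $13,632; credit = $20,325 − $13,632 = $6,693.
Difference: |$0 − $6,693| = $6,693.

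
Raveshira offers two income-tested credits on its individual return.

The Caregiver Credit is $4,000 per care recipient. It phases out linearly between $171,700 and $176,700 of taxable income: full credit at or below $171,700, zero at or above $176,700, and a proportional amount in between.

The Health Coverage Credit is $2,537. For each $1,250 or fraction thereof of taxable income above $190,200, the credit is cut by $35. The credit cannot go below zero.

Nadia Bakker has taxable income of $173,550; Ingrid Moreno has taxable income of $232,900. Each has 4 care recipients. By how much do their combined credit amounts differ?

Nadia ($173,550): Caregiver Credit: base = 4 × $4,000 = $16,000. $173,550 is $1,850 into a $5,000 phase-out range, leaving 3,150/5,000 of the credit: $16,000 × 3,150/5,000 = $10,080. Health Coverage Credit: $173,550 is at or below the $190,200 threshold, so the full $2,537 applies. total $10,080 + $2,537 = $12,617
Ingrid ($232,900): Caregiver Credit: base = 4 × $4,000 = $16,000. $232,900 is at or above $176,700, so the credit is $0. Health Coverage Credit: income exceeds $190,200 by $42,700, which is 35 full-or-partial $1,250 increments; reduction = 35 × $35 = $1,225, leaving $1,312. total $0 + $1,312 = $1,312
Difference: |$12,617 − $1,312| = $11,305.

$11,305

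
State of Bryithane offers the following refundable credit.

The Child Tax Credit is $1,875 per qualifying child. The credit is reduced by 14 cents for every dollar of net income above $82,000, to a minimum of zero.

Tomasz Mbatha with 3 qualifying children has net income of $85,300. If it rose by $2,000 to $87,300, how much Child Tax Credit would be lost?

At $85,300 — base = 3 × $1,875 = $5,625. 14% of the $3,300 excess over $82,000 is $462; credit = $5,625 − $462 = $5,163.
At $87,300 — base = 3 × $1,875 = $5,625. 14% of the $5,300 excess over $82,000 is $742; credit = $5,625 − $742 = $4,883.
Lost: $5,163 − $4,883 = $280.

$280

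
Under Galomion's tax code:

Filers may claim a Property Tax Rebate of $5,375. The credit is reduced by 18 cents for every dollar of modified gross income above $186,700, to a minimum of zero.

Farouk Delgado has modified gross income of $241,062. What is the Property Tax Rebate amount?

$0

Property Tax Rebate: 18% of the $54,362 excess over $186,700 is $9,785.16 ≥ base, so the credit is $0.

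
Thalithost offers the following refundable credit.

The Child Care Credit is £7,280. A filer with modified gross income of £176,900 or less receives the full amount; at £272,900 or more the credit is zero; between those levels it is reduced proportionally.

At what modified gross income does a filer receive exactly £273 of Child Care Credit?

£269,300

£273 is 273/7,280 of the full £7,280, so 7,007/7,280 of the £96,000 range has been used: income = £176,900 + £96,000 × 7,007/7,280 = £269,300.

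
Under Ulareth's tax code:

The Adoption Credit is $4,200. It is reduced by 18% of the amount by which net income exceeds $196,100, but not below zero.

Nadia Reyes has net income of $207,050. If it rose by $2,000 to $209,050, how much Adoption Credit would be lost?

$360

At $207,050 — 18% of the $10,950 excess over $196,100 is $1,971; credit = $4,200 − $1,971 = $2,229.
At $209,050 — 18% of the $12,950 excess over $196,100 is $2,331; credit = $4,200 − $2,331 = $1,869.
Lost: $2,229 − $1,869 = $360.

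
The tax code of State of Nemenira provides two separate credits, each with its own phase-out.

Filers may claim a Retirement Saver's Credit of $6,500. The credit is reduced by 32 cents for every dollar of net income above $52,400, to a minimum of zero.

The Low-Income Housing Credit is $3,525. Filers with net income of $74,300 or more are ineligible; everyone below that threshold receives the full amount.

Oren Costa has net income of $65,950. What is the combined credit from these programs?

Retirement Saver's Credit: 32% of the $13,550 excess over $52,400 is $4,336; credit = $6,500 − $4,336 = $2,164.
Low-Income Housing Credit: $65,950 is below the $74,300 cutoff, so the full $3,525 applies.
Total: $2,164 + $3,525 = $5,689.

$5,689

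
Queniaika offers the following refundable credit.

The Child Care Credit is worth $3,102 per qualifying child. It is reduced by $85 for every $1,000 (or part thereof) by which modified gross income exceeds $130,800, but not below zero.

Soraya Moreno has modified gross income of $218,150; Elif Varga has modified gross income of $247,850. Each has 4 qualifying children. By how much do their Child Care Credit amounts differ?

$2,550

Soraya ($218,150): Child Care Credit: base = 4 × $3,102 = $12,408. income exceeds $130,800 by $87,350, which is 88 full-or-partial $1,000 increments; reduction = 88 × $85 = $7,480, leaving $4,928.
Elif ($247,850): Child Care Credit: base = 4 × $3,102 = $12,408. income exceeds $130,800 by $117,050, which is 118 full-or-partial $1,000 increments; reduction = 118 × $85 = $10,030, leaving $2,378.
Difference: |$4,928 − $2,378| = $2,550.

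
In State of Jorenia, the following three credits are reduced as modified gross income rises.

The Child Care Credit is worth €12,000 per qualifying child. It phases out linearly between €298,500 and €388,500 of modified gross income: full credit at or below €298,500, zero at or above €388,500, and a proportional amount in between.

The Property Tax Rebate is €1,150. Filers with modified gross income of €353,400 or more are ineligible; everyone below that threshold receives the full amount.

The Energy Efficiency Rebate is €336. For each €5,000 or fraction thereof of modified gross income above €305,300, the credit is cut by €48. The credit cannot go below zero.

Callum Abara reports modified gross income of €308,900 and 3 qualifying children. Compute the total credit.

€33,278

Child Care Credit: base = 3 × €12,000 = €36,000. €308,900 is €10,400 into a €90,000 phase-out range, leaving 79,600/90,000 of the credit: €36,000 × 79,600/90,000 = €31,840.
Property Tax Rebate: €308,900 is below the €353,400 cutoff, so the full €1,150 applies.
Energy Efficiency Rebate: income exceeds €305,300 by €3,600, which is 1 full-or-partial €5,000 increment; reduction = 1 × €48 = €48, leaving €288.
Total: €31,840 + €1,150 + €288 = €33,278.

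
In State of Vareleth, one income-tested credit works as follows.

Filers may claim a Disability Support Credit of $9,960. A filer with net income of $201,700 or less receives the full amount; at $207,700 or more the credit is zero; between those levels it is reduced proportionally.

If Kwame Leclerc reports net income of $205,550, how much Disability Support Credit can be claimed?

$3,569

Disability Support Credit: $205,550 is $3,850 into a $6,000 phase-out range, leaving 2,150/6,000 of the credit: $9,960 × 2,150/6,000 = $3,569.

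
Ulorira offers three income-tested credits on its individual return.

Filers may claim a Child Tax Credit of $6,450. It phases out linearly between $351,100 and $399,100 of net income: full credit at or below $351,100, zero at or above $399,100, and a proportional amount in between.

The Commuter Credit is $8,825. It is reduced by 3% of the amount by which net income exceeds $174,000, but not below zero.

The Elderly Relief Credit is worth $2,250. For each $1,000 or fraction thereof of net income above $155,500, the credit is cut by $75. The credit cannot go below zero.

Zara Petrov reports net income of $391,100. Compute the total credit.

$3,387

Child Tax Credit: $391,100 is $40,000 into a $48,000 phase-out range, leaving 8,000/48,000 of the credit: $6,450 × 8,000/48,000 = $1,075.
Commuter Credit: 3% of the $217,100 excess over $174,000 is $6,513; credit = $8,825 − $6,513 = $2,312.
Elderly Relief Credit: income exceeds $155,500 by $235,600 → 236 increments × $75 = $17,700 ≥ base, so the credit is $0.
Total: $1,075 + $2,312 + $0 = $3,387.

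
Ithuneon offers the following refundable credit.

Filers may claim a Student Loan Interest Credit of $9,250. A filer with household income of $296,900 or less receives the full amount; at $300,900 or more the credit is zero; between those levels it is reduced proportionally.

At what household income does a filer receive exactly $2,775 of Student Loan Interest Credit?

$299,700

$2,775 is 2,775/9,250 of the full $9,250, so 6,475/9,250 of the $4,000 range has been used: income = $296,900 + $4,000 × 6,475/9,250 = $299,700.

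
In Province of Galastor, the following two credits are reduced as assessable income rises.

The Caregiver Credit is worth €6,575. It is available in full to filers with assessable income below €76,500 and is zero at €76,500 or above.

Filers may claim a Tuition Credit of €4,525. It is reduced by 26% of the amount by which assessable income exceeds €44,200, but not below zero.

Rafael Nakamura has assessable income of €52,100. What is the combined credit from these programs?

Caregiver Credit: €52,100 is below the €76,500 cutoff, so the full €6,575 applies.
Tuition Credit: 26% of the €7,900 excess over €44,200 is €2,054; credit = €4,525 − €2,054 = €2,471.
Total: €6,575 + €2,471 = €9,046.

€9,046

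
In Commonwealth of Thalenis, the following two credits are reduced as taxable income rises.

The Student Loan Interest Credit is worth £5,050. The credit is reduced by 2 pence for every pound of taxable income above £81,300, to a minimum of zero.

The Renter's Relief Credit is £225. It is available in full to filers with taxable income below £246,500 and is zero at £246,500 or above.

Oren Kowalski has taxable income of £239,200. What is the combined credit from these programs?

£2,117

Student Loan Interest Credit: 2% of the £157,900 excess over £81,300 is £3,158; credit = £5,050 − £3,158 = £1,892.
Renter's Relief Credit: £239,200 is below the £246,500 cutoff, so the full £225 applies.
Total: £1,892 + £225 = £2,117.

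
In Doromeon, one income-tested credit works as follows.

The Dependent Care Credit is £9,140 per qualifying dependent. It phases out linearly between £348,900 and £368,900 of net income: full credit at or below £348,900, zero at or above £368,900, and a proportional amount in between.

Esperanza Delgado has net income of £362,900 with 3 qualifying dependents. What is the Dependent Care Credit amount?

£8,226

Dependent Care Credit: base = 3 × £9,140 = £27,420. £362,900 is £14,000 into a £20,000 phase-out range, leaving 6,000/20,000 of the credit: £27,420 × 6,000/20,000 = £8,226.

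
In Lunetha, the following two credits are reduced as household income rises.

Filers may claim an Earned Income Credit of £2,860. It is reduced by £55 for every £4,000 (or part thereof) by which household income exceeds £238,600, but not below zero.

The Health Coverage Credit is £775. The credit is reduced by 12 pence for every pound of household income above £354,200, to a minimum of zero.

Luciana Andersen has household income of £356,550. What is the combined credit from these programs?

£1,703

Earned Income Credit: income exceeds £238,600 by £117,950, which is 30 full-or-partial £4,000 increments; reduction = 30 × £55 = £1,650, leaving £1,210.
Health Coverage Credit: 12% of the £2,350 excess over £354,200 is £282; credit = £775 − £282 = £493.
Total: £1,210 + £493 = £1,703.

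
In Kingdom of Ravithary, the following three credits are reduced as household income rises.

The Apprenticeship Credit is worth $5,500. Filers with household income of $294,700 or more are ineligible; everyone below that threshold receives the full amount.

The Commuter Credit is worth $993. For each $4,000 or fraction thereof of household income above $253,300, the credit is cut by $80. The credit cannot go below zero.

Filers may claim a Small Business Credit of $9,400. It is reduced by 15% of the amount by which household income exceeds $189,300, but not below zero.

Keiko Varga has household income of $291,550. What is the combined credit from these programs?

Apprenticeship Credit: $291,550 is below the $294,700 cutoff, so the full $5,500 applies.
Commuter Credit: income exceeds $253,300 by $38,250, which is 10 full-or-partial $4,000 increments; reduction = 10 × $80 = $800, leaving $193.
Small Business Credit: 15% of the $102,250 excess over $189,300 is $15,337.50 ≥ base, so the credit is $0.
Total: $5,500 + $193 + $0 = $5,693.

$5,693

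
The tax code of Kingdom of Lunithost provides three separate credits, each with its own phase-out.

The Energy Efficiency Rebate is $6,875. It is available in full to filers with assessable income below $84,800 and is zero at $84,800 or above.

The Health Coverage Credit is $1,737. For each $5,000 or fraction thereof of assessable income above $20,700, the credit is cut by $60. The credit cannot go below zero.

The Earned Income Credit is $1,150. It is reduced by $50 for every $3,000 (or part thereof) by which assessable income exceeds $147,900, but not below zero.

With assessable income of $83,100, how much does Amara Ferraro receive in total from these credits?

$8,982

Energy Efficiency Rebate: $83,100 is below the $84,800 cutoff, so the full $6,875 applies.
Health Coverage Credit: income exceeds $20,700 by $62,400, which is 13 full-or-partial $5,000 increments; reduction = 13 × $60 = $780, leaving $957.
Earned Income Credit: $83,100 is at or below the $147,900 threshold, so the full $1,150 applies.
Total: $6,875 + $957 + $1,150 = $8,982.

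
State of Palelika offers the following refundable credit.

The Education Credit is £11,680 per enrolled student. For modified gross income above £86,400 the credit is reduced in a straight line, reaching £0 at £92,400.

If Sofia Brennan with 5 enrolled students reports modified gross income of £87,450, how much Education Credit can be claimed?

Education Credit: base = 5 × £11,680 = £58,400. £87,450 is £1,050 into a £6,000 phase-out range, leaving 4,950/6,000 of the credit: £58,400 × 4,950/6,000 = £48,180.

£48,180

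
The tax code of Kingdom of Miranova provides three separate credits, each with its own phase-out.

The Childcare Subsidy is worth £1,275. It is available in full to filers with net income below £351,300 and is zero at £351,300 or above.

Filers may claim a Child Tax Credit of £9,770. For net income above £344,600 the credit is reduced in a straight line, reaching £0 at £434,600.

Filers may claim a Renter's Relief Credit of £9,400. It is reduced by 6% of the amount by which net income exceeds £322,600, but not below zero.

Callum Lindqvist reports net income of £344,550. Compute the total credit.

£19,128

Childcare Subsidy: £344,550 is below the £351,300 cutoff, so the full £1,275 applies.
Child Tax Credit: £344,550 is at or below the £344,600 threshold, so the full £9,770 applies.
Renter's Relief Credit: 6% of the £21,950 excess over £322,600 is £1,317; credit = £9,400 − £1,317 = £8,083.
Total: £1,275 + £9,770 + £8,083 = £19,128.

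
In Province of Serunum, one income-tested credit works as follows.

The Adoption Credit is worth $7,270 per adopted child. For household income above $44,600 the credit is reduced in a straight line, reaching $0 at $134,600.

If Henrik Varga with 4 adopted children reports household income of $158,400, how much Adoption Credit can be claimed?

$0

Adoption Credit: base = 4 × $7,270 = $29,080. $158,400 is at or above $134,600, so the credit is $0.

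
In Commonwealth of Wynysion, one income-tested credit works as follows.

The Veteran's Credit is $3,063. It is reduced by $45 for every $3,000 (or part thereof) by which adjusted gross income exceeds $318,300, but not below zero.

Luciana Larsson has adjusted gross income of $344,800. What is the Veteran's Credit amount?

$2,658

Veteran's Credit: income exceeds $318,300 by $26,500, which is 9 full-or-partial $3,000 increments; reduction = 9 × $45 = $405, leaving $2,658.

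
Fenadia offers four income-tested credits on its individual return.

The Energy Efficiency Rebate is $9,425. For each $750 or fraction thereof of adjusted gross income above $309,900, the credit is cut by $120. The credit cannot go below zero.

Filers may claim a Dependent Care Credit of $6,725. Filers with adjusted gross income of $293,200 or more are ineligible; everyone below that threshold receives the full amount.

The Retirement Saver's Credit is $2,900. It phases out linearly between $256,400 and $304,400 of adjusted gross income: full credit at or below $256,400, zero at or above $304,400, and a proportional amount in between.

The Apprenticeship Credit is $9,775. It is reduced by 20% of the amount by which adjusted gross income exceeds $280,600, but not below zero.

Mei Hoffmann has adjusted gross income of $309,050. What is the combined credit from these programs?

$13,510

Energy Efficiency Rebate: $309,050 is at or below the $309,900 threshold, so the full $9,425 applies.
Dependent Care Credit: $309,050 meets or exceeds the $293,200 cutoff, so the credit is $0.
Retirement Saver's Credit: $309,050 is at or above $304,400, so the credit is $0.
Apprenticeship Credit: 20% of the $28,450 excess over $280,600 is $5,690; credit = $9,775 − $5,690 = $4,085.
Total: $9,425 + $0 + $0 + $4,085 = $13,510.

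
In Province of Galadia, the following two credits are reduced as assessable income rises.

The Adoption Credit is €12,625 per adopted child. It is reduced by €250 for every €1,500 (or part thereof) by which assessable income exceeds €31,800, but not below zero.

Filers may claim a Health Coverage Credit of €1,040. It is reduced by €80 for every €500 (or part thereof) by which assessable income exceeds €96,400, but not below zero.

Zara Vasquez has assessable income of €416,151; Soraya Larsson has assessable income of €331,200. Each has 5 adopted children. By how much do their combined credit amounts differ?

€13,125

Zara (€416,151): Adoption Credit: base = 5 × €12,625 = €63,125. income exceeds €31,800 by €384,351 → 257 increments × €250 = €64,250 ≥ base, so the credit is €0. Health Coverage Credit: income exceeds €96,400 by €319,751 → 640 increments × €80 = €51,200 ≥ base, so the credit is €0. total €0 + €0 = €0
Soraya (€331,200): Adoption Credit: base = 5 × €12,625 = €63,125. income exceeds €31,800 by €299,400, which is 200 full-or-partial €1,500 increments; reduction = 200 × €250 = €50,000, leaving €13,125. Health Coverage Credit: income exceeds €96,400 by €234,800 → 470 increments × €80 = €37,600 ≥ base, so the credit is €0. total €13,125 + €0 = €13,125
Difference: |€0 − €13,125| = €13,125.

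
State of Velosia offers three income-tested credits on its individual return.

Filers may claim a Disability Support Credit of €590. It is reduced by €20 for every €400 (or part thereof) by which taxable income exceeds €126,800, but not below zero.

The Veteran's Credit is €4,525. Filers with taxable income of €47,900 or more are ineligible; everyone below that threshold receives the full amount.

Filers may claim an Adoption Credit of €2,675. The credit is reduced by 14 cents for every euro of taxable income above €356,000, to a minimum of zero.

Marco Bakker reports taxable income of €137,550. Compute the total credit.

€2,725

Disability Support Credit: income exceeds €126,800 by €10,750, which is 27 full-or-partial €400 increments; reduction = 27 × €20 = €540, leaving €50.
Veteran's Credit: €137,550 meets or exceeds the €47,900 cutoff, so the credit is €0.
Adoption Credit: €137,550 is at or below the €356,000 threshold, so the full €2,675 applies.
Total: €50 + €0 + €2,675 = €2,725.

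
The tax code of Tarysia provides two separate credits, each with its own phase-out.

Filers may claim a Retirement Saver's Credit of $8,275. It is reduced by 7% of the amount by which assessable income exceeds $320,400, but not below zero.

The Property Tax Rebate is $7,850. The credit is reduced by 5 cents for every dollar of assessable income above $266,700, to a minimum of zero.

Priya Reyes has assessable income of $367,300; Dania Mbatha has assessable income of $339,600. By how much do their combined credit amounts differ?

$3,324

Priya ($367,300): Retirement Saver's Credit: 7% of the $46,900 excess over $320,400 is $3,283; credit = $8,275 − $3,283 = $4,992. Property Tax Rebate: 5% of the $100,600 excess over $266,700 is $5,030; credit = $7,850 − $5,030 = $2,820. total $4,992 + $2,820 = $7,812
Dania ($339,600): Retirement Saver's Credit: 7% of the $19,200 excess over $320,400 is $1,344; credit = $8,275 − $1,344 = $6,931. Property Tax Rebate: 5% of the $72,900 excess over $266,700 is $3,645; credit = $7,850 − $3,645 = $4,205. total $6,931 + $4,205 = $11,136
Difference: |$7,812 − $11,136| = $3,324.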